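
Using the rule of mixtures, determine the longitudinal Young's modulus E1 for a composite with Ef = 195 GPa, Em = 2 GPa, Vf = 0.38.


E1 = Ef*Vf + Em*(1-Vf) = 195*0.38 + 2*0.62 = 75.34 GPa

75.34 GPa


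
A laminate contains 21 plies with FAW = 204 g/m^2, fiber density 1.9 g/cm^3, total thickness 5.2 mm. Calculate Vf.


Vf = n * FAW / (rho_f * h * 1000) = 21 * 204 / (1.9 * 5.2 * 1000) = 0.4336

0.4336


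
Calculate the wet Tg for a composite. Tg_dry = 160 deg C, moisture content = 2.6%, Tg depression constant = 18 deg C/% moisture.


Tg_wet = Tg_dry - k*moisture = 160 - 18*2.6 = 113.2 deg C

113.2 deg C


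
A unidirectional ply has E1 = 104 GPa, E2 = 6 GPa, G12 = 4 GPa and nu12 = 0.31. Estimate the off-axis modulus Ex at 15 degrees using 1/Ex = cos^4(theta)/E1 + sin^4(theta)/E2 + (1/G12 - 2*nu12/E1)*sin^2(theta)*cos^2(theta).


cos^4(15) = 0.870513, sin^4(15) = 0.004487, sin^2(15)*cos^2(15) = 0.0625
1/G12 - 2*nu12/E1 = 1/4 - 2*0.31/104 = 0.244038 GPa^-1
1/Ex = 0.870513/104 + 0.004487/6 + 0.244038*0.0625 = 0.0243706 GPa^-1
Ex = 41.03 GPa

41.03 GPa


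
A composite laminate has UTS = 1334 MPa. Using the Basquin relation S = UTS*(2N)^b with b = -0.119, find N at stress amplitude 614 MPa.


N = 0.5 * (S/UTS)^(1/b) = 0.5 * (614/1334)^(1/-0.119) = 339.4669 cycles

339.4669 cycles


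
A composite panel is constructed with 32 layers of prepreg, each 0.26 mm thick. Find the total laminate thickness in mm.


h = n * t_ply = 32 * 0.26 = 8.32 mm

8.32 mm


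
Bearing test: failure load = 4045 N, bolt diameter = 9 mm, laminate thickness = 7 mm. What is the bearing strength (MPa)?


sigma_br = F/(d*h) = 4045/(9*7) = 64.2 MPa

64.2 MPa


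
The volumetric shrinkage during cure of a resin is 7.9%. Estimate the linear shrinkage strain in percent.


Linear shrinkage ≈ vol_shrink/3 = 7.9/3 = 2.633%

2.633%


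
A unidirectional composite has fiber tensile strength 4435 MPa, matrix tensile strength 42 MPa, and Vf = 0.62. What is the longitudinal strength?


sigma_1 = sigma_f*Vf + sigma_m*(1-Vf) = 4435*0.62 + 42*0.38 = 2765.7 MPa

2765.7 MPa


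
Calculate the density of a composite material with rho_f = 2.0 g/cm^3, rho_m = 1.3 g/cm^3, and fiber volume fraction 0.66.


rho_c = rho_f*Vf + rho_m*(1-Vf) = 2.0*0.66 + 1.3*0.34 = 1.762 g/cm^3

1.762 g/cm^3


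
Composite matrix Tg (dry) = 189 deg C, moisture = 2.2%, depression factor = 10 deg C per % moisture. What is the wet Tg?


Tg_wet = Tg_dry - k*moisture = 189 - 10*2.2 = 167.0 deg C

167.0 deg C


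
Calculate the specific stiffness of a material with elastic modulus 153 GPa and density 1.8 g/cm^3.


Specific stiffness = E/rho = 153/1.8 = 85.0 GPa/(g/cm^3)

85.0 GPa/(g/cm^3)


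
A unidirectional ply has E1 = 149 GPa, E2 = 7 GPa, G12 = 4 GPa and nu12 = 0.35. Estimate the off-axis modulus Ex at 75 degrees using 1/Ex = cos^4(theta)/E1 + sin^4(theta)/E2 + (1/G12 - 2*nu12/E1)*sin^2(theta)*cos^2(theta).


cos^4(75) = 0.004487, sin^4(75) = 0.870513, sin^2(75)*cos^2(75) = 0.0625
1/G12 - 2*nu12/E1 = 1/4 - 2*0.35/149 = 0.245302 GPa^-1
1/Ex = 0.004487/149 + 0.870513/7 + 0.245302*0.0625 = 0.1397204 GPa^-1
Ex = 7.16 GPa

7.16 GPa


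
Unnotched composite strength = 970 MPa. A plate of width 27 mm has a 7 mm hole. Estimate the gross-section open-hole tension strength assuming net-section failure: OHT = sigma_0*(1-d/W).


OHT = sigma_0*(1-d/W) = 970*(1-7/27) = 718.5 MPa

718.5 MPa


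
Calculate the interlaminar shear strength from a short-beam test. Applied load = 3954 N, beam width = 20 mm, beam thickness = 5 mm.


ILSS = 3F/(4bh) = 3*3954/(4*20*5) = 29.66 MPa

29.66 MPa


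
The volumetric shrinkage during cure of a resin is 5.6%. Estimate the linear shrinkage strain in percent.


Linear shrinkage ≈ vol_shrink/3 = 5.6/3 = 1.867%

1.867%


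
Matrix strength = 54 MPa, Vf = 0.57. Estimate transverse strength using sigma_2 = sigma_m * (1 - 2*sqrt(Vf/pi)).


factor = 1 - 2*sqrt(0.57/pi) = 0.1481
sigma_2 = 54 * 0.1481 = 8.0 MPa

8.0 MPa


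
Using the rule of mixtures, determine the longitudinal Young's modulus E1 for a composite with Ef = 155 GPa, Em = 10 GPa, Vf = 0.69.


E1 = Ef*Vf + Em*(1-Vf) = 155*0.69 + 10*0.31 = 110.05 GPa

110.05 GPa


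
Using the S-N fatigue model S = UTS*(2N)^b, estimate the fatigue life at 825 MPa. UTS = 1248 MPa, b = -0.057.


N = 0.5 * (S/UTS)^(1/b) = 0.5 * (825/1248)^(1/-0.057) = 712.3040 cycles

712.3040 cycles


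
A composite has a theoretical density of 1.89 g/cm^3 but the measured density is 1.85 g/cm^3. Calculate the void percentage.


Void% = (rho_theo - rho_actual)/rho_theo * 100 = (1.89 - 1.85)/1.89 * 100 = 2.12%

2.12%


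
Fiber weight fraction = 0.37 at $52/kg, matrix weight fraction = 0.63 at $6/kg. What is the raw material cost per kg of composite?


Cost = cost_f*Wf + cost_m*Wm = 52*0.37 + 6*0.63 = $23.02/kg

$23.02/kg


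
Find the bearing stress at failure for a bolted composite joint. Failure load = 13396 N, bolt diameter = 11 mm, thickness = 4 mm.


sigma_br = F/(d*h) = 13396/(11*4) = 304.5 MPa

304.5 MPa


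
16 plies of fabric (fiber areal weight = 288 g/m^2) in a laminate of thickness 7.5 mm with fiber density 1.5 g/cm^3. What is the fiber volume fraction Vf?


Vf = n * FAW / (rho_f * h * 1000) = 16 * 288 / (1.5 * 7.5 * 1000) = 0.4096

0.4096


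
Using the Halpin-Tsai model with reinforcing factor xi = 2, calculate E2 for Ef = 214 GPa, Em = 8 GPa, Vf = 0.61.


eta = (Ef/Em - 1)/(Ef/Em + xi) = (26.75 - 1)/(26.75 + 2) = 0.8957
E2 = Em*(1+xi*eta*Vf)/(1-eta*Vf) = 36.9 GPa

36.9 GPa


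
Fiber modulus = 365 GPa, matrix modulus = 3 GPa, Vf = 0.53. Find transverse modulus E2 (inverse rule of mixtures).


1/E2 = Vf/Ef + (1-Vf)/Em = 0.53/365 + 0.47/3
E2 = 6.32 GPa

6.32 GPa


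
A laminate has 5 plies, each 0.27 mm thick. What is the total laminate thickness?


h = n * t_ply = 5 * 0.27 = 1.35 mm

1.35 mm


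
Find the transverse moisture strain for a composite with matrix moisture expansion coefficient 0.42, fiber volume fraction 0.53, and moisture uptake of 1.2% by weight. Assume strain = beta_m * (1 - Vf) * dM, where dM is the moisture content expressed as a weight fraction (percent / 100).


dM = 1.2/100 = 0.012
strain = beta_m * (1-Vf) * dM = 0.42 * 0.47 * 0.012 = 0.0023688

0.0023688


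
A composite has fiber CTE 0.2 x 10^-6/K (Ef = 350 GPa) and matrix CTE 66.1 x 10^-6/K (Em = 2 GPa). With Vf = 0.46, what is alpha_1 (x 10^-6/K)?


E1 = Ef*Vf + Em*(1-Vf) = 162.08
alpha_1 = (alpha_f*Ef*Vf + alpha_m*Em*(1-Vf))/E1 = 0.64 x 10^-6/K

0.64 x 10^-6/K


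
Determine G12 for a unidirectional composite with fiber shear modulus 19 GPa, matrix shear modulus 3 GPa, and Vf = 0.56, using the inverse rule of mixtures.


1/G12 = Vf/Gf + (1-Vf)/Gm = 0.56/19 + 0.44/3
G12 = 5.68 GPa

5.68 GPa


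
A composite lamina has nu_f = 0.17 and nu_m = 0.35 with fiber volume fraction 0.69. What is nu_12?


nu_12 = nu_f*Vf + nu_m*(1-Vf) = 0.17*0.69 + 0.35*0.31 = 0.2258

0.2258


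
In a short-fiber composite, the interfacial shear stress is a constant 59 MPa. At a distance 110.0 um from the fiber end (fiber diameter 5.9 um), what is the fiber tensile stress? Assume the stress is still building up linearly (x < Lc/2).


Force balance: sigma_f * (pi*d^2/4) = tau * (pi*d) * x  ->  sigma_f = 4 * tau * x / d
sigma_f = 4 * 59 * 110.0 / 5.9 = 4400.0 MPa

4400.0 MPa


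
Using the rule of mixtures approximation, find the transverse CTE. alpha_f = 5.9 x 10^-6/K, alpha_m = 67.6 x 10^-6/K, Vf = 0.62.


alpha_2 = alpha_f*Vf + alpha_m*(1-Vf) = 5.9*0.62 + 67.6*0.38 = 29.3 x 10^-6/K

29.3 x 10^-6/K


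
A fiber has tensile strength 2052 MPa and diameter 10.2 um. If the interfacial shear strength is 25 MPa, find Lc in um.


Lc = sigma_f * d / (2 * tau_i) = 2052 * 10.2 / (2 * 25) = 418.6 um

418.6 um


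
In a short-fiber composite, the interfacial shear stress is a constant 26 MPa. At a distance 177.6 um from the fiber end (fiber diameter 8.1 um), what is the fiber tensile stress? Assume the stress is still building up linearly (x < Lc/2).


Force balance: sigma_f * (pi*d^2/4) = tau * (pi*d) * x  ->  sigma_f = 4 * tau * x / d
sigma_f = 4 * 26 * 177.6 / 8.1 = 2280.3 MPa

2280.3 MPa


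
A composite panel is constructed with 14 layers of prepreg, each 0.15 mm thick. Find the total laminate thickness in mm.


h = n * t_ply = 14 * 0.15 = 2.1 mm

2.1 mm


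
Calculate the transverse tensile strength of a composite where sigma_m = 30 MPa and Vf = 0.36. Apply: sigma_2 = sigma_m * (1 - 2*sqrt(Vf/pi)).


factor = 1 - 2*sqrt(0.36/pi) = 0.323
sigma_2 = 30 * 0.323 = 9.69 MPa

9.69 MPa


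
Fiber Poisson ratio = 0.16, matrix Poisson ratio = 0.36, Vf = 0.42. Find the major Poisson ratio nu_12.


nu_12 = nu_f*Vf + nu_m*(1-Vf) = 0.16*0.42 + 0.36*0.58 = 0.276

0.276


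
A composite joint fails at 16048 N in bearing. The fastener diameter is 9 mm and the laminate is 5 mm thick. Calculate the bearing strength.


sigma_br = F/(d*h) = 16048/(9*5) = 356.6 MPa

356.6 MPa


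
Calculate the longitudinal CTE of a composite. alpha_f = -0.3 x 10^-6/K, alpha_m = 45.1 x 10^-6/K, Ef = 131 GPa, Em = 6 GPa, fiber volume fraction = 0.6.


E1 = Ef*Vf + Em*(1-Vf) = 81.0
alpha_1 = (alpha_f*Ef*Vf + alpha_m*Em*(1-Vf))/E1 = 1.05 x 10^-6/K

1.05 x 10^-6/K


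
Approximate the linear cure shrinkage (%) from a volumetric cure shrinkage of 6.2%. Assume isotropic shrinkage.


Linear shrinkage ≈ vol_shrink/3 = 6.2/3 = 2.067%

2.067%


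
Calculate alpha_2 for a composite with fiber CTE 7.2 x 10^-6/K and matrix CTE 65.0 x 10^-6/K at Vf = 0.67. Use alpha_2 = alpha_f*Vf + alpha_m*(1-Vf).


alpha_2 = alpha_f*Vf + alpha_m*(1-Vf) = 7.2*0.67 + 65.0*0.33 = 26.3 x 10^-6/K

26.3 x 10^-6/K


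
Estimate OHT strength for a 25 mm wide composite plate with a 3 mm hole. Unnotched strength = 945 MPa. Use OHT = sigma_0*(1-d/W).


OHT = sigma_0*(1-d/W) = 945*(1-3/25) = 831.6 MPa

831.6 MPa


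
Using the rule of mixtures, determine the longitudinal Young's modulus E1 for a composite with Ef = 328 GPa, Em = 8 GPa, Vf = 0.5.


E1 = Ef*Vf + Em*(1-Vf) = 328*0.5 + 8*0.5 = 168.0 GPa

168.0 GPa


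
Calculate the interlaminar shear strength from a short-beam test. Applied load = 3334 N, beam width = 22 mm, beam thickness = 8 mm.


ILSS = 3F/(4bh) = 3*3334/(4*22*8) = 14.21 MPa

14.21 MPa


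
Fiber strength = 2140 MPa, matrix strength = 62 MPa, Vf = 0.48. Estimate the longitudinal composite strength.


sigma_1 = sigma_f*Vf + sigma_m*(1-Vf) = 2140*0.48 + 62*0.52 = 1059.4 MPa

1059.4 MPa


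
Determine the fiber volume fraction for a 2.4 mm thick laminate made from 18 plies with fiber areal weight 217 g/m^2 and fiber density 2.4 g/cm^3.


Vf = n * FAW / (rho_f * h * 1000) = 18 * 217 / (2.4 * 2.4 * 1000) = 0.6781

0.6781


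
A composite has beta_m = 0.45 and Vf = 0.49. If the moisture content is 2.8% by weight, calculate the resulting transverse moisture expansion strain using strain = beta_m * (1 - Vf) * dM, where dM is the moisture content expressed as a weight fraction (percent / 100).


dM = 2.8/100 = 0.028
strain = beta_m * (1-Vf) * dM = 0.45 * 0.51 * 0.028 = 0.006426

0.006426


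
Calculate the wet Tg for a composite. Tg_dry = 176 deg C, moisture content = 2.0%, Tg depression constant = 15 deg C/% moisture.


Tg_wet = Tg_dry - k*moisture = 176 - 15*2.0 = 146.0 deg C

146.0 deg C


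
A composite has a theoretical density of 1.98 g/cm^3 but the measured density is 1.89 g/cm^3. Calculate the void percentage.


Void% = (rho_theo - rho_actual)/rho_theo * 100 = (1.98 - 1.89)/1.98 * 100 = 4.55%

4.55%


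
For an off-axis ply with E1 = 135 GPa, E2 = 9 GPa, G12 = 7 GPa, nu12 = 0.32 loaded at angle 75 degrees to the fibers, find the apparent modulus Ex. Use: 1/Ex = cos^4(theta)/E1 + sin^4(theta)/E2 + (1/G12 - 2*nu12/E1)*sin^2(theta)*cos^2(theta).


cos^4(75) = 0.004487, sin^4(75) = 0.870513, sin^2(75)*cos^2(75) = 0.0625
1/G12 - 2*nu12/E1 = 1/7 - 2*0.32/135 = 0.138116 GPa^-1
1/Ex = 0.004487/135 + 0.870513/9 + 0.138116*0.0625 = 0.1053891 GPa^-1
Ex = 9.49 GPa

9.49 GPa


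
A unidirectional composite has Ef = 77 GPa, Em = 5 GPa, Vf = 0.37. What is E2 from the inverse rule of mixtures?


1/E2 = Vf/Ef + (1-Vf)/Em = 0.37/77 + 0.63/5
E2 = 7.64 GPa

7.64 GPa


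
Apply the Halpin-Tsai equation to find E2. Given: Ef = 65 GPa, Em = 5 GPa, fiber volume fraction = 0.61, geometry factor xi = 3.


eta = (Ef/Em - 1)/(Ef/Em + xi) = (13.0 - 1)/(13.0 + 3) = 0.75
E2 = Em*(1+xi*eta*Vf)/(1-eta*Vf) = 21.87 GPa

21.87 GPa


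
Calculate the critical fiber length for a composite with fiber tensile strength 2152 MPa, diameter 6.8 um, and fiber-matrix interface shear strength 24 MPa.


Lc = sigma_f * d / (2 * tau_i) = 2152 * 6.8 / (2 * 24) = 304.9 um

304.9 um


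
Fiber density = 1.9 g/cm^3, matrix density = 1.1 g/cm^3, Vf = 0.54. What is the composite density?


rho_c = rho_f*Vf + rho_m*(1-Vf) = 1.9*0.54 + 1.1*0.46 = 1.532 g/cm^3

1.532 g/cm^3


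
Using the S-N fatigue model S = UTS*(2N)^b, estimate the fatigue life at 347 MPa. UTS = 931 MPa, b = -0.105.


N = 0.5 * (S/UTS)^(1/b) = 0.5 * (347/931)^(1/-0.105) = 6040.4210 cycles

6040.4210 cycles


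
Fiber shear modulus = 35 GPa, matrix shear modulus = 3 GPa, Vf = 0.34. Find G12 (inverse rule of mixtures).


1/G12 = Vf/Gf + (1-Vf)/Gm = 0.34/35 + 0.66/3
G12 = 4.35 GPa

4.35 GPa


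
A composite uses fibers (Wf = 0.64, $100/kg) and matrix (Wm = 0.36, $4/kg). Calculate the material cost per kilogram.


Cost = cost_f*Wf + cost_m*Wm = 100*0.64 + 4*0.36 = $65.44/kg

$65.44/kg


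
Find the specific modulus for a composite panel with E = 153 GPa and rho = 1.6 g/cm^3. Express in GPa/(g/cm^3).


Specific stiffness = E/rho = 153/1.6 = 95.6 GPa/(g/cm^3)

95.6 GPa/(g/cm^3)


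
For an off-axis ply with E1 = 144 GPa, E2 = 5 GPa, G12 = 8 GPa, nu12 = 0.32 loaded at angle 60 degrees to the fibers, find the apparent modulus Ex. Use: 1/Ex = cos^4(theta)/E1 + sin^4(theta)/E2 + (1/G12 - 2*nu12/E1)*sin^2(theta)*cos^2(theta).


cos^4(60) = 0.0625, sin^4(60) = 0.5625, sin^2(60)*cos^2(60) = 0.1875
1/G12 - 2*nu12/E1 = 1/8 - 2*0.32/144 = 0.120556 GPa^-1
1/Ex = 0.0625/144 + 0.5625/5 + 0.120556*0.1875 = 0.1355382 GPa^-1
Ex = 7.38 GPa

7.38 GPa


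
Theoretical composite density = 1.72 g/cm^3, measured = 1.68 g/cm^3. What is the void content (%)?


Void% = (rho_theo - rho_actual)/rho_theo * 100 = (1.72 - 1.68)/1.72 * 100 = 2.33%

2.33%


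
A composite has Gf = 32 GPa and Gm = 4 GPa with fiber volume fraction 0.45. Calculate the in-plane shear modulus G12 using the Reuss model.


1/G12 = Vf/Gf + (1-Vf)/Gm = 0.45/32 + 0.55/4
G12 = 6.6 GPa

6.6 GPa


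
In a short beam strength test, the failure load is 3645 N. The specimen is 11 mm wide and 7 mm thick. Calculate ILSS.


ILSS = 3F/(4bh) = 3*3645/(4*11*7) = 35.5 MPa

35.5 MPa


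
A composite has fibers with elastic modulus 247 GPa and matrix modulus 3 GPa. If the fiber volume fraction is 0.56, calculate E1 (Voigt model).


E1 = Ef*Vf + Em*(1-Vf) = 247*0.56 + 3*0.44 = 139.64 GPa

139.64 GPa


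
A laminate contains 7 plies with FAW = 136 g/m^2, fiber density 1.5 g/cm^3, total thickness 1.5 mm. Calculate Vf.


Vf = n * FAW / (rho_f * h * 1000) = 7 * 136 / (1.5 * 1.5 * 1000) = 0.4231

0.4231


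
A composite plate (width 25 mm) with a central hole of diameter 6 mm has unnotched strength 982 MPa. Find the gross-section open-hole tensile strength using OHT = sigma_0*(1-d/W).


OHT = sigma_0*(1-d/W) = 982*(1-6/25) = 746.3 MPa

746.3 MPa


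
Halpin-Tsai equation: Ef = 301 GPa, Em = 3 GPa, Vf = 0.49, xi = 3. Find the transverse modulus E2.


eta = (Ef/Em - 1)/(Ef/Em + xi) = (100.3333 - 1)/(100.3333 + 3) = 0.9613
E2 = Em*(1+xi*eta*Vf)/(1-eta*Vf) = 13.69 GPa

13.69 GPa


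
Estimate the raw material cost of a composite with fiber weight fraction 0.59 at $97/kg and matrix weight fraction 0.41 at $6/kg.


Cost = cost_f*Wf + cost_m*Wm = 97*0.59 + 6*0.41 = $59.69/kg

$59.69/kg


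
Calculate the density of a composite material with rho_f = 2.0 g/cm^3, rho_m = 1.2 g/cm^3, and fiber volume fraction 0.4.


rho_c = rho_f*Vf + rho_m*(1-Vf) = 2.0*0.4 + 1.2*0.6 = 1.52 g/cm^3

1.52 g/cm^3


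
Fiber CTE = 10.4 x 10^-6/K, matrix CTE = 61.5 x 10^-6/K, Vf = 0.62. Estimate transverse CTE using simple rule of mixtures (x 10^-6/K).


alpha_2 = alpha_f*Vf + alpha_m*(1-Vf) = 10.4*0.62 + 61.5*0.38 = 29.8 x 10^-6/K

29.8 x 10^-6/K


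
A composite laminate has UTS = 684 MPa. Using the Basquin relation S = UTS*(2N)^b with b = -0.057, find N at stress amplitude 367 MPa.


N = 0.5 * (S/UTS)^(1/b) = 0.5 * (367/684)^(1/-0.057) = 27711.1706 cycles

27711.1706 cycles


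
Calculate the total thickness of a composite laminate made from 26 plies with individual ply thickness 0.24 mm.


h = n * t_ply = 26 * 0.24 = 6.24 mm

6.24 mm


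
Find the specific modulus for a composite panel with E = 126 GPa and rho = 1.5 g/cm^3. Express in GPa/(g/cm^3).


Specific stiffness = E/rho = 126/1.5 = 84.0 GPa/(g/cm^3)

84.0 GPa/(g/cm^3)


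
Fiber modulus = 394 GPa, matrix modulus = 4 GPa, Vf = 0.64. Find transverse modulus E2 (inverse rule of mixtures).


1/E2 = Vf/Ef + (1-Vf)/Em = 0.64/394 + 0.36/4
E2 = 10.91 GPa

10.91 GPa


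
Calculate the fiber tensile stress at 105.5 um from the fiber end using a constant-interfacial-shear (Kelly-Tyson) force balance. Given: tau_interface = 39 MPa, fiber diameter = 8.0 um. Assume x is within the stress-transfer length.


Force balance: sigma_f * (pi*d^2/4) = tau * (pi*d) * x  ->  sigma_f = 4 * tau * x / d
sigma_f = 4 * 39 * 105.5 / 8.0 = 2057.3 MPa

2057.3 MPa


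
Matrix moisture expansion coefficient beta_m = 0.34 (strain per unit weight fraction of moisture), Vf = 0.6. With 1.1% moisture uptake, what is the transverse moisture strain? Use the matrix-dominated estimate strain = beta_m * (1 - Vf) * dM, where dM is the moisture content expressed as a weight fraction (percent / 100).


dM = 1.1/100 = 0.011
strain = beta_m * (1-Vf) * dM = 0.34 * 0.4 * 0.011 = 0.001496

0.001496


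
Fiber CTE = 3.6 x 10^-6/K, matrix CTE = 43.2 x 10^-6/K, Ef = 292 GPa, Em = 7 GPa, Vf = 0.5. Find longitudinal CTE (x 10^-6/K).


E1 = Ef*Vf + Em*(1-Vf) = 149.5
alpha_1 = (alpha_f*Ef*Vf + alpha_m*Em*(1-Vf))/E1 = 4.53 x 10^-6/K

4.53 x 10^-6/K


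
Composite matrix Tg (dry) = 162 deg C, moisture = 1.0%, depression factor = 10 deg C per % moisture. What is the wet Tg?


Tg_wet = Tg_dry - k*moisture = 162 - 10*1.0 = 152.0 deg C

152.0 deg C


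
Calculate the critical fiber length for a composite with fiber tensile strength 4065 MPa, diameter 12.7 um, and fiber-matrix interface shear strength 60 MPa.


Lc = sigma_f * d / (2 * tau_i) = 4065 * 12.7 / (2 * 60) = 430.2 um

430.2 um


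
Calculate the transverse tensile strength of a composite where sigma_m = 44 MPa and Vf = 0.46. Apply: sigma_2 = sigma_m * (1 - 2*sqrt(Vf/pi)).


factor = 1 - 2*sqrt(0.46/pi) = 0.2347
sigma_2 = 44 * 0.2347 = 10.33 MPa

10.33 MPa


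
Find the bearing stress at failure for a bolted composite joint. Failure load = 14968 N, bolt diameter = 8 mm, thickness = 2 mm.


sigma_br = F/(d*h) = 14968/(8*2) = 935.5 MPa

935.5 MPa


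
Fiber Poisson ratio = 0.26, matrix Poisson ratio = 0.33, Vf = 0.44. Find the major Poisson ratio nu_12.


nu_12 = nu_f*Vf + nu_m*(1-Vf) = 0.26*0.44 + 0.33*0.56 = 0.2992

0.2992


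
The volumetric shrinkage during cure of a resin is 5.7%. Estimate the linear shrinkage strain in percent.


Linear shrinkage ≈ vol_shrink/3 = 5.7/3 = 1.9%

1.9%


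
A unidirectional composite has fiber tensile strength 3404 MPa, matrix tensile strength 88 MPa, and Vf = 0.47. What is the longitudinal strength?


sigma_1 = sigma_f*Vf + sigma_m*(1-Vf) = 3404*0.47 + 88*0.53 = 1646.5 MPa

1646.5 MPa


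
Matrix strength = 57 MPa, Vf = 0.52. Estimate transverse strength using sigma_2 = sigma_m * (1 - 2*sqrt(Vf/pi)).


factor = 1 - 2*sqrt(0.52/pi) = 0.1863
sigma_2 = 57 * 0.1863 = 10.62 MPa

10.62 MPa


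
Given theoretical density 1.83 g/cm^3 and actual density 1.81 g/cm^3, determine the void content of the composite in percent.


Void% = (rho_theo - rho_actual)/rho_theo * 100 = (1.83 - 1.81)/1.83 * 100 = 1.09%

1.09%


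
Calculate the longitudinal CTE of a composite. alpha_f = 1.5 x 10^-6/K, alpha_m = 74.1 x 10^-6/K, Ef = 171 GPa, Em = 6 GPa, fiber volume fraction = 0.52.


E1 = Ef*Vf + Em*(1-Vf) = 91.8
alpha_1 = (alpha_f*Ef*Vf + alpha_m*Em*(1-Vf))/E1 = 3.78 x 10^-6/K

3.78 x 10^-6/K


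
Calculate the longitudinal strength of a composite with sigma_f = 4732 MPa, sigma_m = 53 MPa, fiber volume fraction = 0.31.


sigma_1 = sigma_f*Vf + sigma_m*(1-Vf) = 4732*0.31 + 53*0.69 = 1503.5 MPa

1503.5 MPa


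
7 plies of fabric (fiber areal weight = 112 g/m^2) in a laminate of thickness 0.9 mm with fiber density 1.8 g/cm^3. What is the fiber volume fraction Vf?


Vf = n * FAW / (rho_f * h * 1000) = 7 * 112 / (1.8 * 0.9 * 1000) = 0.484

0.484


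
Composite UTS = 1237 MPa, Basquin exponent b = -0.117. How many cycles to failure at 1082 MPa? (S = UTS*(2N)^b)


N = 0.5 * (S/UTS)^(1/b) = 0.5 * (1082/1237)^(1/-0.117) = 1.5701 cycles

1.5701 cycles


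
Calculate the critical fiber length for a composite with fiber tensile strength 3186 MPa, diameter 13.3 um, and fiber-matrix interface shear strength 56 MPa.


Lc = sigma_f * d / (2 * tau_i) = 3186 * 13.3 / (2 * 56) = 378.3 um

378.3 um


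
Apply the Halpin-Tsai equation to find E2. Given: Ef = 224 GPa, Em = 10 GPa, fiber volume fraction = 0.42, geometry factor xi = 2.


eta = (Ef/Em - 1)/(Ef/Em + xi) = (22.4 - 1)/(22.4 + 2) = 0.877
E2 = Em*(1+xi*eta*Vf)/(1-eta*Vf) = 27.5 GPa

27.5 GPa


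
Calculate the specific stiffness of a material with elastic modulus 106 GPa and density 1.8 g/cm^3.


Specific stiffness = E/rho = 106/1.8 = 58.9 GPa/(g/cm^3)

58.9 GPa/(g/cm^3)


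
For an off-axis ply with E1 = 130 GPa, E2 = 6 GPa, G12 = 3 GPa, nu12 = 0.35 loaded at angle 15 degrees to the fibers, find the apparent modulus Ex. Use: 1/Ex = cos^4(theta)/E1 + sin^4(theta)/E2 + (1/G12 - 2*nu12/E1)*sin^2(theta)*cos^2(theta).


cos^4(15) = 0.870513, sin^4(15) = 0.004487, sin^2(15)*cos^2(15) = 0.0625
1/G12 - 2*nu12/E1 = 1/3 - 2*0.35/130 = 0.327949 GPa^-1
1/Ex = 0.870513/130 + 0.004487/6 + 0.327949*0.0625 = 0.0279409 GPa^-1
Ex = 35.79 GPa

35.79 GPa


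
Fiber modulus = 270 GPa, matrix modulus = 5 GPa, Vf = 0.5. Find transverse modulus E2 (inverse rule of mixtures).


1/E2 = Vf/Ef + (1-Vf)/Em = 0.5/270 + 0.5/5
E2 = 9.82 GPa

9.82 GPa


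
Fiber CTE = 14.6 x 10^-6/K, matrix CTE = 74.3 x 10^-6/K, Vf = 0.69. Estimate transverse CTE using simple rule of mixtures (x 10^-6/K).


alpha_2 = alpha_f*Vf + alpha_m*(1-Vf) = 14.6*0.69 + 74.3*0.31 = 33.1 x 10^-6/K

33.1 x 10^-6/K


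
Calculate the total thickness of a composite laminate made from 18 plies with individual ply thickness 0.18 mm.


h = n * t_ply = 18 * 0.18 = 3.24 mm

3.24 mm


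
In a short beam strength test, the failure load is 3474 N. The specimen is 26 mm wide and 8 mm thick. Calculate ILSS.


ILSS = 3F/(4bh) = 3*3474/(4*26*8) = 12.53 MPa

12.53 MPa


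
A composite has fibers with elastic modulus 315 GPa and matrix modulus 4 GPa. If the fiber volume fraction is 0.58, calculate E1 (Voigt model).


E1 = Ef*Vf + Em*(1-Vf) = 315*0.58 + 4*0.42 = 184.38 GPa

184.38 GPa


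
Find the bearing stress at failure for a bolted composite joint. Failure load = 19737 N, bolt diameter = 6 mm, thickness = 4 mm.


sigma_br = F/(d*h) = 19737/(6*4) = 822.4 MPa

822.4 MPa


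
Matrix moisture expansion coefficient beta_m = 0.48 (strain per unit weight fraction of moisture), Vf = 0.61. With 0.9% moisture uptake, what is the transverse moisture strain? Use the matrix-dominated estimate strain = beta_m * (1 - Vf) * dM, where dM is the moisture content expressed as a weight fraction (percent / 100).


dM = 0.9/100 = 0.009
strain = beta_m * (1-Vf) * dM = 0.48 * 0.39 * 0.009 = 0.0016848

0.0016848


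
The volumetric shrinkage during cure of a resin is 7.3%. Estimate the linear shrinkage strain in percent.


Linear shrinkage ≈ vol_shrink/3 = 7.3/3 = 2.433%

2.433%


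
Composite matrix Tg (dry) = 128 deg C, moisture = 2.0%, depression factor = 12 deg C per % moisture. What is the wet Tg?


Tg_wet = Tg_dry - k*moisture = 128 - 12*2.0 = 104.0 deg C

104.0 deg C


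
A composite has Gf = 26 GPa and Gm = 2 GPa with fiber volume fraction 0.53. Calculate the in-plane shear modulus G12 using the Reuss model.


1/G12 = Vf/Gf + (1-Vf)/Gm = 0.53/26 + 0.47/2
G12 = 3.92 GPa

3.92 GPa


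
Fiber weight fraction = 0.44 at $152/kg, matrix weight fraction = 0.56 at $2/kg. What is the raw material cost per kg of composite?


Cost = cost_f*Wf + cost_m*Wm = 152*0.44 + 2*0.56 = $68.0/kg

$68.0/kg


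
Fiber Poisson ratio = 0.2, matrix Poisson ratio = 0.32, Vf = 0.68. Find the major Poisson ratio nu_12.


nu_12 = nu_f*Vf + nu_m*(1-Vf) = 0.2*0.68 + 0.32*0.32 = 0.2384

0.2384


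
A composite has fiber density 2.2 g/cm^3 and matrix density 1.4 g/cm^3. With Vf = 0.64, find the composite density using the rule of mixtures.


rho_c = rho_f*Vf + rho_m*(1-Vf) = 2.2*0.64 + 1.4*0.36 = 1.912 g/cm^3

1.912 g/cm^3


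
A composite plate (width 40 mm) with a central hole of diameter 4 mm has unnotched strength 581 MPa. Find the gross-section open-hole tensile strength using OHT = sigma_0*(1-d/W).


OHT = sigma_0*(1-d/W) = 581*(1-4/40) = 522.9 MPa

522.9 MPa


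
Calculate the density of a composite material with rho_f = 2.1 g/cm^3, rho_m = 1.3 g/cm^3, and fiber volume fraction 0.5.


rho_c = rho_f*Vf + rho_m*(1-Vf) = 2.1*0.5 + 1.3*0.5 = 1.7 g/cm^3

1.7 g/cm^3


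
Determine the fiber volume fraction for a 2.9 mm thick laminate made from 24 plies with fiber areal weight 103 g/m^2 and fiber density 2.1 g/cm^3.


Vf = n * FAW / (rho_f * h * 1000) = 24 * 103 / (2.1 * 2.9 * 1000) = 0.4059

0.4059


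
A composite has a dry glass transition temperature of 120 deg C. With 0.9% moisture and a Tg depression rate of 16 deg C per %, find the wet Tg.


Tg_wet = Tg_dry - k*moisture = 120 - 16*0.9 = 105.6 deg C

105.6 deg C


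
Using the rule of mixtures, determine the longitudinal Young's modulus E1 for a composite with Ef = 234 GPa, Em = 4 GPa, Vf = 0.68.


E1 = Ef*Vf + Em*(1-Vf) = 234*0.68 + 4*0.32 = 160.4 GPa

160.4 GPa


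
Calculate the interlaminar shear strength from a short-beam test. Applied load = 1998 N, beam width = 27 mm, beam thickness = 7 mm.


ILSS = 3F/(4bh) = 3*1998/(4*27*7) = 7.93 MPa

7.93 MPa


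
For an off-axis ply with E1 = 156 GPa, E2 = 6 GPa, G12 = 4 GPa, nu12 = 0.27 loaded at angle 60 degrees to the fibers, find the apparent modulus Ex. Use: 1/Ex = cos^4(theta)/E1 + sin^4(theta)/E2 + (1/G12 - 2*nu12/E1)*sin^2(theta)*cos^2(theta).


cos^4(60) = 0.0625, sin^4(60) = 0.5625, sin^2(60)*cos^2(60) = 0.1875
1/G12 - 2*nu12/E1 = 1/4 - 2*0.27/156 = 0.246538 GPa^-1
1/Ex = 0.0625/156 + 0.5625/6 + 0.246538*0.1875 = 0.1403766 GPa^-1
Ex = 7.12 GPa

7.12 GPa


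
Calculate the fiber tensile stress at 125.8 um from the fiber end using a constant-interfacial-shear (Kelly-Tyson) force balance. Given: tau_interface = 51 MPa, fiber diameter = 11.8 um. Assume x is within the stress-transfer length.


Force balance: sigma_f * (pi*d^2/4) = tau * (pi*d) * x  ->  sigma_f = 4 * tau * x / d
sigma_f = 4 * 51 * 125.8 / 11.8 = 2174.8 MPa

2174.8 MPa


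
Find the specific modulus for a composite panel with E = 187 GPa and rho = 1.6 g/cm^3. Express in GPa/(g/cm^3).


Specific stiffness = E/rho = 187/1.6 = 116.9 GPa/(g/cm^3)

116.9 GPa/(g/cm^3)


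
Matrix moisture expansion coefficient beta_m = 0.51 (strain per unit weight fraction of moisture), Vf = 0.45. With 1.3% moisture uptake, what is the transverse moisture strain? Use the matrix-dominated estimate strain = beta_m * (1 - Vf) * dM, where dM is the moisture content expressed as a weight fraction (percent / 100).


dM = 1.3/100 = 0.013
strain = beta_m * (1-Vf) * dM = 0.51 * 0.55 * 0.013 = 0.0036465

0.0036465


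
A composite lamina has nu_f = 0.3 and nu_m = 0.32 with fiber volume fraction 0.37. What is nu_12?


nu_12 = nu_f*Vf + nu_m*(1-Vf) = 0.3*0.37 + 0.32*0.63 = 0.3126

0.3126


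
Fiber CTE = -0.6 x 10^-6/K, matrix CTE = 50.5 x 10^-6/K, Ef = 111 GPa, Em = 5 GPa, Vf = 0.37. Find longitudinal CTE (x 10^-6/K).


E1 = Ef*Vf + Em*(1-Vf) = 44.22
alpha_1 = (alpha_f*Ef*Vf + alpha_m*Em*(1-Vf))/E1 = 3.04 x 10^-6/K

3.04 x 10^-6/K


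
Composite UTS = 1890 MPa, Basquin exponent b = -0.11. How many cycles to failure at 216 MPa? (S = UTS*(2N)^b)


N = 0.5 * (S/UTS)^(1/b) = 0.5 * (216/1890)^(1/-0.11) = 1.8310e+08 cycles

1.8310e+08 cycles


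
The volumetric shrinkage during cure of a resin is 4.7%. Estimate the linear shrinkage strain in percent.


Linear shrinkage ≈ vol_shrink/3 = 4.7/3 = 1.567%

1.567%


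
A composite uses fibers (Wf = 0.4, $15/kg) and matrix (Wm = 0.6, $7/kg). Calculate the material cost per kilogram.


Cost = cost_f*Wf + cost_m*Wm = 15*0.4 + 7*0.6 = $10.2/kg

$10.2/kg


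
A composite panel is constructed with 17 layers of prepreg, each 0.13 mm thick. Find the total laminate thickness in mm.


h = n * t_ply = 17 * 0.13 = 2.21 mm

2.21 mm


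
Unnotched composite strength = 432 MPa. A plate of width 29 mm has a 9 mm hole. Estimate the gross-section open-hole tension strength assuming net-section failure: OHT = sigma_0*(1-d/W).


OHT = sigma_0*(1-d/W) = 432*(1-9/29) = 297.9 MPa

297.9 MPa


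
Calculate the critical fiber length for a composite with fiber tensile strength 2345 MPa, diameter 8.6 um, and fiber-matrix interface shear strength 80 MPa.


Lc = sigma_f * d / (2 * tau_i) = 2345 * 8.6 / (2 * 80) = 126.0 um

126.0 um


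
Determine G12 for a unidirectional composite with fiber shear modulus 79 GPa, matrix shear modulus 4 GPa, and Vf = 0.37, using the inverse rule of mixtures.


1/G12 = Vf/Gf + (1-Vf)/Gm = 0.37/79 + 0.63/4
G12 = 6.17 GPa

6.17 GPa


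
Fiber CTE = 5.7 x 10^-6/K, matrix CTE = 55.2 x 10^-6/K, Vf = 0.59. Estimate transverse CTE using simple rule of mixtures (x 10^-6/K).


alpha_2 = alpha_f*Vf + alpha_m*(1-Vf) = 5.7*0.59 + 55.2*0.41 = 26.0 x 10^-6/K

26.0 x 10^-6/K


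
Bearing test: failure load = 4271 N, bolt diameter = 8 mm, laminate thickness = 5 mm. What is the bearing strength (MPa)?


sigma_br = F/(d*h) = 4271/(8*5) = 106.8 MPa

106.8 MPa


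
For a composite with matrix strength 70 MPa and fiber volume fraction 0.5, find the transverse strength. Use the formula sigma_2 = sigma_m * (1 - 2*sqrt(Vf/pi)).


factor = 1 - 2*sqrt(0.5/pi) = 0.2021
sigma_2 = 70 * 0.2021 = 14.15 MPa

14.15 MPa


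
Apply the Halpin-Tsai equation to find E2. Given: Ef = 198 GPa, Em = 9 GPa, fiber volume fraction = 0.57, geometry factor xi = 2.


eta = (Ef/Em - 1)/(Ef/Em + xi) = (22.0 - 1)/(22.0 + 2) = 0.875
E2 = Em*(1+xi*eta*Vf)/(1-eta*Vf) = 35.87 GPa

35.87 GPa


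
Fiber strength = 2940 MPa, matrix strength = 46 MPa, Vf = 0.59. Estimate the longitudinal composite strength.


sigma_1 = sigma_f*Vf + sigma_m*(1-Vf) = 2940*0.59 + 46*0.41 = 1753.5 MPa

1753.5 MPa


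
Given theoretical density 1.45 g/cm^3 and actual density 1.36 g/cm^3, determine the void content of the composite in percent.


Void% = (rho_theo - rho_actual)/rho_theo * 100 = (1.45 - 1.36)/1.45 * 100 = 6.21%

6.21%


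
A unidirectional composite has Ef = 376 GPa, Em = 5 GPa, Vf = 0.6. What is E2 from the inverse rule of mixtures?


1/E2 = Vf/Ef + (1-Vf)/Em = 0.6/376 + 0.4/5
E2 = 12.26 GPa

12.26 GPa


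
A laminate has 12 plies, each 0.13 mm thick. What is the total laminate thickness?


h = n * t_ply = 12 * 0.13 = 1.56 mm

1.56 mm


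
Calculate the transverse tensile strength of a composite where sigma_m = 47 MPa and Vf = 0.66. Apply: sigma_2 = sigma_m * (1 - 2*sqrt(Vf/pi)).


factor = 1 - 2*sqrt(0.66/pi) = 0.0833
sigma_2 = 47 * 0.0833 = 3.92 MPa

3.92 MPa


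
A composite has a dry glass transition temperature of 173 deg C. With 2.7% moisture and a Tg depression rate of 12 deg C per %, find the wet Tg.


Tg_wet = Tg_dry - k*moisture = 173 - 12*2.7 = 140.6 deg C

140.6 deg C


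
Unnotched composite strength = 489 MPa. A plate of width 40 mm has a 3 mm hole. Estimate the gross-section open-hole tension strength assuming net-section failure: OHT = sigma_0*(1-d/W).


OHT = sigma_0*(1-d/W) = 489*(1-3/40) = 452.3 MPa

452.3 MPa


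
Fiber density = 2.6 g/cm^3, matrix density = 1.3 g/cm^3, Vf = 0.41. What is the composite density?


rho_c = rho_f*Vf + rho_m*(1-Vf) = 2.6*0.41 + 1.3*0.59 = 1.833 g/cm^3

1.833 g/cm^3


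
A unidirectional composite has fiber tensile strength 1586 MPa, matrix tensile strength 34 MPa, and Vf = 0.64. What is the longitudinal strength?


sigma_1 = sigma_f*Vf + sigma_m*(1-Vf) = 1586*0.64 + 34*0.36 = 1027.3 MPa

1027.3 MPa


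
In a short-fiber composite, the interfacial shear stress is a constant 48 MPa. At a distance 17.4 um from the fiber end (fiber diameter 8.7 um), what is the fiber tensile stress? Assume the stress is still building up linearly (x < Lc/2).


Force balance: sigma_f * (pi*d^2/4) = tau * (pi*d) * x  ->  sigma_f = 4 * tau * x / d
sigma_f = 4 * 48 * 17.4 / 8.7 = 384.0 MPa

384.0 MPa


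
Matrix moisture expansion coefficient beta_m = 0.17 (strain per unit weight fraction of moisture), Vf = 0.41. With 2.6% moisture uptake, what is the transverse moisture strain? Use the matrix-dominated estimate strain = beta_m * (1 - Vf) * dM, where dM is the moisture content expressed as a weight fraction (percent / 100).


dM = 2.6/100 = 0.026
strain = beta_m * (1-Vf) * dM = 0.17 * 0.59 * 0.026 = 0.0026078

0.0026078


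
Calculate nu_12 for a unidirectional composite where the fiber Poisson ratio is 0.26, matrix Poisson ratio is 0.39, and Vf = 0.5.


nu_12 = nu_f*Vf + nu_m*(1-Vf) = 0.26*0.5 + 0.39*0.5 = 0.325

0.325


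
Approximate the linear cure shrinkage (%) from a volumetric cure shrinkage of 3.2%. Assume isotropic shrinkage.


Linear shrinkage ≈ vol_shrink/3 = 3.2/3 = 1.067%

1.067%


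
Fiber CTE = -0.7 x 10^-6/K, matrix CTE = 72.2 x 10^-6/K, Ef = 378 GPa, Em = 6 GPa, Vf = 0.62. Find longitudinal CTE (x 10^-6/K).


E1 = Ef*Vf + Em*(1-Vf) = 236.64
alpha_1 = (alpha_f*Ef*Vf + alpha_m*Em*(1-Vf))/E1 = 0.0 x 10^-6/K

0.0 x 10^-6/K


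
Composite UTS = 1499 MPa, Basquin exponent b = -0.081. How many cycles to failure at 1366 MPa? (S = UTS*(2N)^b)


N = 0.5 * (S/UTS)^(1/b) = 0.5 * (1366/1499)^(1/-0.081) = 1.5745 cycles

1.5745 cycles


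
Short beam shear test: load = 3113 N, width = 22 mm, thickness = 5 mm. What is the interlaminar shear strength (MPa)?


ILSS = 3F/(4bh) = 3*3113/(4*22*5) = 21.23 MPa

21.23 MPa


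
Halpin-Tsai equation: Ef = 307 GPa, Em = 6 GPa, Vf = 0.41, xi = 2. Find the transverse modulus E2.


eta = (Ef/Em - 1)/(Ef/Em + xi) = (51.1667 - 1)/(51.1667 + 2) = 0.9436
E2 = Em*(1+xi*eta*Vf)/(1-eta*Vf) = 17.36 GPa

17.36 GPa


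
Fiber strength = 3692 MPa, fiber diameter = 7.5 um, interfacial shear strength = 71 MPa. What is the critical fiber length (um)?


Lc = sigma_f * d / (2 * tau_i) = 3692 * 7.5 / (2 * 71) = 195.0 um

195.0 um


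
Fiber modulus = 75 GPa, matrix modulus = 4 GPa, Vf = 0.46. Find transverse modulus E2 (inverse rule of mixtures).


1/E2 = Vf/Ef + (1-Vf)/Em = 0.46/75 + 0.54/4
E2 = 7.09 GPa

7.09 GPa


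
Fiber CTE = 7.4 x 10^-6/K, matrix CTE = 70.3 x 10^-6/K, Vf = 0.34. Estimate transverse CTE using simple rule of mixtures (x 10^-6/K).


alpha_2 = alpha_f*Vf + alpha_m*(1-Vf) = 7.4*0.34 + 70.3*0.66 = 48.9 x 10^-6/K

48.9 x 10^-6/K


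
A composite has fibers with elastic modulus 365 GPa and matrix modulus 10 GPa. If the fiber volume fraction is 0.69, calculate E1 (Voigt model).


E1 = Ef*Vf + Em*(1-Vf) = 365*0.69 + 10*0.31 = 254.95 GPa

254.95 GPa


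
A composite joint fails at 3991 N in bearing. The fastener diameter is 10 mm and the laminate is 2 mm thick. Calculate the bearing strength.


sigma_br = F/(d*h) = 3991/(10*2) = 199.6 MPa

199.6 MPa


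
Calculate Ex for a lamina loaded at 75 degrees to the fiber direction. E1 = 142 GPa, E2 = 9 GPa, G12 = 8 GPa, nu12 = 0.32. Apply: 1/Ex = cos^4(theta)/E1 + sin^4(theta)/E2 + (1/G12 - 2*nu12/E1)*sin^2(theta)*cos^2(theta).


cos^4(75) = 0.004487, sin^4(75) = 0.870513, sin^2(75)*cos^2(75) = 0.0625
1/G12 - 2*nu12/E1 = 1/8 - 2*0.32/142 = 0.120493 GPa^-1
1/Ex = 0.004487/142 + 0.870513/9 + 0.120493*0.0625 = 0.104286 GPa^-1
Ex = 9.59 GPa

9.59 GPa


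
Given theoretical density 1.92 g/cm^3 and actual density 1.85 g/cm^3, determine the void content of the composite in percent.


Void% = (rho_theo - rho_actual)/rho_theo * 100 = (1.92 - 1.85)/1.92 * 100 = 3.65%

3.65%


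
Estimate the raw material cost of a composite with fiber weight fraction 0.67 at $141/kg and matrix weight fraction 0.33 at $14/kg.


Cost = cost_f*Wf + cost_m*Wm = 141*0.67 + 14*0.33 = $99.09/kg

$99.09/kg


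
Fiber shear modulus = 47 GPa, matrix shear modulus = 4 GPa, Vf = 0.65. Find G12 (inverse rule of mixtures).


1/G12 = Vf/Gf + (1-Vf)/Gm = 0.65/47 + 0.35/4
G12 = 9.87 GPa

9.87 GPa


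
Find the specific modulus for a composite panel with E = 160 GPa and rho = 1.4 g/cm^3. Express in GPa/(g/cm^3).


Specific stiffness = E/rho = 160/1.4 = 114.3 GPa/(g/cm^3)

114.3 GPa/(g/cm^3)


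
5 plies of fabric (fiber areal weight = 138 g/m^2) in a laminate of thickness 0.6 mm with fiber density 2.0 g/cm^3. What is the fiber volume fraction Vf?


Vf = n * FAW / (rho_f * h * 1000) = 5 * 138 / (2.0 * 0.6 * 1000) = 0.575

0.575


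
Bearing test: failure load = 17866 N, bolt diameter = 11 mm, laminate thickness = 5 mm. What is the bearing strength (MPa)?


sigma_br = F/(d*h) = 17866/(11*5) = 324.8 MPa

324.8 MPa


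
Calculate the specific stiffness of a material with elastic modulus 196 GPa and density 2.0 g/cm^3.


Specific stiffness = E/rho = 196/2.0 = 98.0 GPa/(g/cm^3)

98.0 GPa/(g/cm^3)


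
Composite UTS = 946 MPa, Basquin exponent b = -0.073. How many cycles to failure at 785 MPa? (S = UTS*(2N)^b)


N = 0.5 * (S/UTS)^(1/b) = 0.5 * (785/946)^(1/-0.073) = 6.4395 cycles

6.4395 cycles


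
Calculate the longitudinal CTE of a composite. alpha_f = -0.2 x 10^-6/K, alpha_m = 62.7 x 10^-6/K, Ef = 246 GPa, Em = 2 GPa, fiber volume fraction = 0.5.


E1 = Ef*Vf + Em*(1-Vf) = 124.0
alpha_1 = (alpha_f*Ef*Vf + alpha_m*Em*(1-Vf))/E1 = 0.31 x 10^-6/K

0.31 x 10^-6/K


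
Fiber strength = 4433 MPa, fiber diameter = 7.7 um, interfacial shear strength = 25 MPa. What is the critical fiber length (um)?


Lc = sigma_f * d / (2 * tau_i) = 4433 * 7.7 / (2 * 25) = 682.7 um

682.7 um


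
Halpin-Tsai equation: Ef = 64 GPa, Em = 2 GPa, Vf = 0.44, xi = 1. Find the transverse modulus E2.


eta = (Ef/Em - 1)/(Ef/Em + xi) = (32.0 - 1)/(32.0 + 1) = 0.9394
E2 = Em*(1+xi*eta*Vf)/(1-eta*Vf) = 4.82 GPa

4.82 GPa


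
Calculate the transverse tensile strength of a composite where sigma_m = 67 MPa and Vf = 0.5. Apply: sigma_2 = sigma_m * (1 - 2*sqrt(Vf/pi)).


factor = 1 - 2*sqrt(0.5/pi) = 0.2021
sigma_2 = 67 * 0.2021 = 13.54 MPa

13.54 MPa


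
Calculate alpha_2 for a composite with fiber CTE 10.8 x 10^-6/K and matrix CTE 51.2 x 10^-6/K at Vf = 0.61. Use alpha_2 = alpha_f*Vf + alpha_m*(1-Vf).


alpha_2 = alpha_f*Vf + alpha_m*(1-Vf) = 10.8*0.61 + 51.2*0.39 = 26.6 x 10^-6/K

26.6 x 10^-6/K


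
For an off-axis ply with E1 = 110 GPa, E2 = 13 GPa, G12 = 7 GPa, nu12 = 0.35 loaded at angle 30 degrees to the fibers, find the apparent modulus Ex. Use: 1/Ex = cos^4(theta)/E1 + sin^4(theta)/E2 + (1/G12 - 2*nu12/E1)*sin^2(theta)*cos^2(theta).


cos^4(30) = 0.5625, sin^4(30) = 0.0625, sin^2(30)*cos^2(30) = 0.1875
1/G12 - 2*nu12/E1 = 1/7 - 2*0.35/110 = 0.136494 GPa^-1
1/Ex = 0.5625/110 + 0.0625/13 + 0.136494*0.1875 = 0.0355139 GPa^-1
Ex = 28.16 GPa

28.16 GPa
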